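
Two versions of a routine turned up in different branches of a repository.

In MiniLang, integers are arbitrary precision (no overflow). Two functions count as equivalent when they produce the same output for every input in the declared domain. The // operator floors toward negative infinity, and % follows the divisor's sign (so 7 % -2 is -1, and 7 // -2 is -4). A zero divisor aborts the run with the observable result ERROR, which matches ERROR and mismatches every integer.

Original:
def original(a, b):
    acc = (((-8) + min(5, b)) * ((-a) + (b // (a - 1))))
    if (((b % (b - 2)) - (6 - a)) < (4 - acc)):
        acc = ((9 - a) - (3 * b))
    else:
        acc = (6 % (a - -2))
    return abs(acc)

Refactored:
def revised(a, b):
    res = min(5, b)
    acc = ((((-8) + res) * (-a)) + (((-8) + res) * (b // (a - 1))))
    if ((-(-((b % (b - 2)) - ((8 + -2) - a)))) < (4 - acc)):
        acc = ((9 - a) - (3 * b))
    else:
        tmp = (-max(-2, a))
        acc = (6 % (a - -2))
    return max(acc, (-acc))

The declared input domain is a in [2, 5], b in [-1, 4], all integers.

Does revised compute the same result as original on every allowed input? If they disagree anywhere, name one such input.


Comparing the listings, the differences include: local variable names differ; arithmetic usage differs; constant usage differs; statement counts differ; min/max/abs usage differs.
Tracing a=4, b=1: original: acc becomes 28; next (((b % (b - 2)) - (6 - a)) < (4 - acc)) evaluates to false; next acc becomes 0; next final value 0 | revised: res becomes 1; next acc becomes 28; next ((-(-((b % (b - 2)) - ((8 + -2) - a)))) < (4 - acc)) evaluates to false; next tmp becomes -4; next acc becomes 0; next final value 0 — matching result 0.
Across all 24 domain points the two functions coincide.
verdict: equivalent


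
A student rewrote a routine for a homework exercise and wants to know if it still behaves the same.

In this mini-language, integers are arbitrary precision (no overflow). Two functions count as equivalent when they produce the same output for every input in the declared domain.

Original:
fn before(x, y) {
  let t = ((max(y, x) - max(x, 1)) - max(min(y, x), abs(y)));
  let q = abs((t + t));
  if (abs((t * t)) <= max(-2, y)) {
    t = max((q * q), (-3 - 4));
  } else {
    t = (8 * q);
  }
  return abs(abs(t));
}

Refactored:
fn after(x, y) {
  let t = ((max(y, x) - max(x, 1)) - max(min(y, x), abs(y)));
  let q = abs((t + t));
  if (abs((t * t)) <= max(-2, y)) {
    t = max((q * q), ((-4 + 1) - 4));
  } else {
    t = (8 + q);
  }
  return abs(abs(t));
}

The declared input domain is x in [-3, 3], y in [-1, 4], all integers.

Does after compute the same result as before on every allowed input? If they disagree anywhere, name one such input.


Not equivalent: x=-3, y=-1 separates them (48 vs 14).
before: t becomes -3; next q becomes 6; next (abs((t * t)) <= max(-2, y)) evaluates to false; next t becomes 48; next final value 48
after: t becomes -3; next q becomes 6; next (abs((t * t)) <= max(-2, y)) evaluates to false; next t becomes 14; next final value 14
verdict: not equivalent; witness: x=-3, y=-1


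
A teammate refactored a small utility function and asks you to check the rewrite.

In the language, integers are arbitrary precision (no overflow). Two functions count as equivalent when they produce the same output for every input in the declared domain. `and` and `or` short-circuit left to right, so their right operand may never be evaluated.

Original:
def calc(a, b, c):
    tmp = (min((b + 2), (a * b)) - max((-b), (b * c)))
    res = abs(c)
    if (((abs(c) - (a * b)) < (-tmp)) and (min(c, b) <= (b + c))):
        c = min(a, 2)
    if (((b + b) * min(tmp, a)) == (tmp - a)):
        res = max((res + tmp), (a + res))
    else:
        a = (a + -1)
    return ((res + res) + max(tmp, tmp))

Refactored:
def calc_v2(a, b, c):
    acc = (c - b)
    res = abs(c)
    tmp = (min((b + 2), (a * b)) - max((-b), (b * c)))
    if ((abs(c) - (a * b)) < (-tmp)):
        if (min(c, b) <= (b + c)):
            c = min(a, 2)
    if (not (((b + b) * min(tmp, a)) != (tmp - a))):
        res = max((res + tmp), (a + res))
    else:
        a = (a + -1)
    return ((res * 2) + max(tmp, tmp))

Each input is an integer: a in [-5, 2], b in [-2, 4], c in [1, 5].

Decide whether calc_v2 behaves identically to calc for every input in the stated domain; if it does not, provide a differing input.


Behavior is preserved: although constant usage differs, plus local variable names differ, plus statement counts differ, plus boolean connective usage differs, plus comparison usage differs, plus branching structure differs, plus arithmetic usage differs, the outputs never diverge.
One worked example (a=0, b=4, c=5) — calc: tmp = -20; res = 5; (((abs(c) - (a * b)) < (-tmp)) and (min(c, b) <= (b + c))) -> true; c = 0; (((b + b) * min(tmp, a)) == (tmp - a)) -> false; a = -1; return -10; calc_v2: acc = 1; res = 5; tmp = -20; ((abs(c) - (a * b)) < (-tmp)) -> true; (min(c, b) <= (b + c)) -> true; c = 0; (not (((b + b) * min(tmp, a)) != (tmp - a))) -> false; a = -1; return -10; agreement on -10.
An exhaustive pass over the 280 declared inputs shows identical outputs.
verdict: equivalent


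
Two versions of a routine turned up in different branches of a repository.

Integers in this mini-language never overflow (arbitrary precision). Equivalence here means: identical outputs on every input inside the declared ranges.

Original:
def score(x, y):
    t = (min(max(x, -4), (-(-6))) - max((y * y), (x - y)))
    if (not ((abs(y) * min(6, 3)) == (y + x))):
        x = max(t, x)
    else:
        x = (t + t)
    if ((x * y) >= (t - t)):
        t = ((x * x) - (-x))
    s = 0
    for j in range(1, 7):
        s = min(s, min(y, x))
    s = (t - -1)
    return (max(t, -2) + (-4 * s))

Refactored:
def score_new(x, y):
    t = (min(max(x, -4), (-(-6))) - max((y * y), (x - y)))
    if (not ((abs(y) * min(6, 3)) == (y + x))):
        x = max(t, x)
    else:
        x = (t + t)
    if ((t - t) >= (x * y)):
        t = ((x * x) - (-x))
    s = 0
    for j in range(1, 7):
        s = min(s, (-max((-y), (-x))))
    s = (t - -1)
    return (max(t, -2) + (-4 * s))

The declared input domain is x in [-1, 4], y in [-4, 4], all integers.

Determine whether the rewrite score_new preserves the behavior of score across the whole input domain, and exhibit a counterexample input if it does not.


At x=-1, y=-4: score gives -4, score_new gives 62.
verdict: not equivalent; witness: x=-1, y=-4


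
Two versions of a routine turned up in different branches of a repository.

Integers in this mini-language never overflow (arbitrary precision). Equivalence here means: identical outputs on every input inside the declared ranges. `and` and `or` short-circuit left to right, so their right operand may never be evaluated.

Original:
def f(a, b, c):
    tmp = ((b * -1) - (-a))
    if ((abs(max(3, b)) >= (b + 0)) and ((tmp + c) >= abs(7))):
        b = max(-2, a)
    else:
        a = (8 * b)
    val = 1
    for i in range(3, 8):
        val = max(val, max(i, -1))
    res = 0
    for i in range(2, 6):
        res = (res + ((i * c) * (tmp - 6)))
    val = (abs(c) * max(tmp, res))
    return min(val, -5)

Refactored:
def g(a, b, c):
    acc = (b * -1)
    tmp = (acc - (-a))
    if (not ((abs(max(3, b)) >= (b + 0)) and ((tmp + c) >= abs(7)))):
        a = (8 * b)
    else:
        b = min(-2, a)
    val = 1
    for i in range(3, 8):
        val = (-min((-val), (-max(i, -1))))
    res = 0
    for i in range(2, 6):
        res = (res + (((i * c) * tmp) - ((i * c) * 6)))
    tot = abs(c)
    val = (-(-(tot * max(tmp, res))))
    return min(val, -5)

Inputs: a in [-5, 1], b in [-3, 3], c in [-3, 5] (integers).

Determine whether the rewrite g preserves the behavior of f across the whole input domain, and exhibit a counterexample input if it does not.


The edit looks behavioral (`max(-2, a)` became `min(-2, a)`), but over these ranges it never changes the outcome.
Tracing a=1, b=1, c=2: f: tmp = 0; ((abs(max(3, b)) >= (b + 0)) and ((tmp + c) >= abs(7))) -> false; a = 8; val = 1; [i=3]; val = 3; [i=4]; val = 4; [i=5]; val = 5; [i=6]; val = 6; [i=7]; val = 7; res = 0; [i=2]; res = -24; [i=3]; res = -60; [i=4]; res = -108; [i=5]; res = -168; val = 0; return -5 | g: acc = -1; tmp = 0; (not ((abs(max(3, b)) >= (b + 0)) and ((tmp + c) >= abs(7)))) -> true; a = 8; val = 1; [i=3]; val = 3; [i=4]; val = 4; [i=5]; val = 5; [i=6]; val = 6; [i=7]; val = 7; res = 0; [i=2]; res = -24; [i=3]; res = -60; [i=4]; res = -108; [i=5]; res = -168; tot = 2; val = 0; return -5 — matching result -5.
Sweeping the whole domain (441 inputs) finds no disagreement.
verdict: equivalent


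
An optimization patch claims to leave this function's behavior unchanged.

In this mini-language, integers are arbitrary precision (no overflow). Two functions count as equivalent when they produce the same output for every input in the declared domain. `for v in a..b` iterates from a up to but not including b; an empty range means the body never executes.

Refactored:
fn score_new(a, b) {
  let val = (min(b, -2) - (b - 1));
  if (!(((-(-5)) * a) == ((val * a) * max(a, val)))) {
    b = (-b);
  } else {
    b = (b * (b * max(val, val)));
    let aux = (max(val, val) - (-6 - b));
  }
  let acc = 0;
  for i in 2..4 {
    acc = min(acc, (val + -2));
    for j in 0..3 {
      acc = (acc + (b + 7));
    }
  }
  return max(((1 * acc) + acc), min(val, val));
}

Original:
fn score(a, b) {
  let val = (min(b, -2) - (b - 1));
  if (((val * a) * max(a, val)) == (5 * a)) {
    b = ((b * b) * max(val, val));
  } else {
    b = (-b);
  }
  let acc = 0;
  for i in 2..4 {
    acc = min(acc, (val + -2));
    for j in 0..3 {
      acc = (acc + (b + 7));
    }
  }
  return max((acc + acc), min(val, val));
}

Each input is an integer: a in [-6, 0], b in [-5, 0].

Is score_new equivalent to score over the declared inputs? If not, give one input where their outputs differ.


Changes here: arithmetic usage differs; also boolean connective usage differs; also local variable names differ; also constant usage differs; also statement counts differ; also min/max/abs usage differs; the full 42-point sweep finds no disagreement.
verdict: equivalent


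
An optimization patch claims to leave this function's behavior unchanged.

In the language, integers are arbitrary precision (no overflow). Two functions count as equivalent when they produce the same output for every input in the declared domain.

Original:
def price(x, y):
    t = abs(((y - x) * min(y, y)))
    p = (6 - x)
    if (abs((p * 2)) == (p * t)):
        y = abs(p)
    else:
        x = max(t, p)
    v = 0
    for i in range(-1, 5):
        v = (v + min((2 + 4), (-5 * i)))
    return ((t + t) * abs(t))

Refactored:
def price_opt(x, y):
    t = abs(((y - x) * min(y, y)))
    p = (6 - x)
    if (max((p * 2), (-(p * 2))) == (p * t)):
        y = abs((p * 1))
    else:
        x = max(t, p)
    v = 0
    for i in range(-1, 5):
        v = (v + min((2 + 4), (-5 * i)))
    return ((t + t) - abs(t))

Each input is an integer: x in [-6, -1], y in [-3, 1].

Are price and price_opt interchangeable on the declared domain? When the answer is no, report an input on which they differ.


x=-6, y=-3 yields 162 from price but 9 from price_opt.
verdict: not equivalent; witness: x=-6, y=-3


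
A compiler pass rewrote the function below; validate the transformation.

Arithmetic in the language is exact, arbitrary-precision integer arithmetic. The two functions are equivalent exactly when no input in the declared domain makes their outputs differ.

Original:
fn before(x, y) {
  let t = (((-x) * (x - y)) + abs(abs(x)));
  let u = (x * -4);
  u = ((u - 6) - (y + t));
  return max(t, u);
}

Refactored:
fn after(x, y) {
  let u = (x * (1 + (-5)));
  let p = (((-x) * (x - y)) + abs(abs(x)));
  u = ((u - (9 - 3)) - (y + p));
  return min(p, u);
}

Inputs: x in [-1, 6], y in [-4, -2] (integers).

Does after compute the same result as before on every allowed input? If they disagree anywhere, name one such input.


The rewrite breaks on x=-1, y=-4, where the results are 4 and -2.
before: t := 4 | u := 4 | u := -2 | result 4
after: u := 4 | p := 4 | u := -2 | result -2
verdict: not equivalent; witness: x=-1, y=-4


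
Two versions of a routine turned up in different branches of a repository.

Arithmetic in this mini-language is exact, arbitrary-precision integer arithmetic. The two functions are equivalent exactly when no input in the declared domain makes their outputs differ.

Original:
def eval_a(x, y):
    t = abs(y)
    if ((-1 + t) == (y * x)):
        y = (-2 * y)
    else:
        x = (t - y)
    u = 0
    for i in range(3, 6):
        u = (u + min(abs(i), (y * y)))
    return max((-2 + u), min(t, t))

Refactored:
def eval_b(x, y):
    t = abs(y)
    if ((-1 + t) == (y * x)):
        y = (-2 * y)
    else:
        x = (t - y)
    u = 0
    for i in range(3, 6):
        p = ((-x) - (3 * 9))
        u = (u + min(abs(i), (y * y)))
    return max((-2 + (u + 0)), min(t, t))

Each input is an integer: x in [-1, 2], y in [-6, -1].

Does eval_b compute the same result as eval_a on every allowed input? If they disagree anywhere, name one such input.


Side by side, the visible changes include: local variable names differ; constant usage differs; statement counts differ; arithmetic usage differs.
Tracing x=-1, y=-3: eval_a: t = 3; ((-1 + t) == (y * x)) -> false; x = 6; u = 0; [i=3]; u = 3; [i=4]; u = 7; [i=5]; u = 12; return 10 | eval_b: t = 3; ((-1 + t) == (y * x)) -> false; x = 6; u = 0; [i=3]; p = -33; u = 3; [i=4]; p = -33; u = 7; [i=5]; p = -33; u = 12; return 10 — matching result 10.
An exhaustive pass over the 24 declared inputs shows identical outputs.
verdict: equivalent


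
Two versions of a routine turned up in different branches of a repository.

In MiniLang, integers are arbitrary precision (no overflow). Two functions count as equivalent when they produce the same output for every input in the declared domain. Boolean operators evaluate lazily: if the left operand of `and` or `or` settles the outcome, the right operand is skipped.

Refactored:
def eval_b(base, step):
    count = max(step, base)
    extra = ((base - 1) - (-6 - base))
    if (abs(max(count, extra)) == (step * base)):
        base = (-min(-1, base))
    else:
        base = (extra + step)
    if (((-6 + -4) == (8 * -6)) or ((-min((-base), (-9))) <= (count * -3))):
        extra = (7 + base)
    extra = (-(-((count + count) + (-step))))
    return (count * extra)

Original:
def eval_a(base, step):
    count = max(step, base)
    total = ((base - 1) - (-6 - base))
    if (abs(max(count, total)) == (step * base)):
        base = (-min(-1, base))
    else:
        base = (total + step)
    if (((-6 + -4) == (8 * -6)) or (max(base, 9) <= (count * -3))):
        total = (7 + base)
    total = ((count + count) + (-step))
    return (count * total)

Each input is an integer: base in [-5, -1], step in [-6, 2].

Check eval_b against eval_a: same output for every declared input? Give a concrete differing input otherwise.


The two versions differ — the changes include min/max/abs usage differs, plus local variable names differ.
Spot check at base=-2, step=-4 — eval_a: count = -2; total = 1; (abs(max(count, total)) == (step * base)) -> false; base = -3; (((-6 + -4) == (8 * -6)) or (max(base, 9) <= (count * -3))) -> false; total = 0; return 0. eval_b: count = -2; extra = 1; (abs(max(count, extra)) == (step * base)) -> false; base = -3; (((-6 + -4) == (8 * -6)) or ((-min((-base), (-9))) <= (count * -3))) -> false; extra = 0; return 0. Both give 0.
Sweeping the whole domain (45 inputs) finds no disagreement.
verdict: equivalent


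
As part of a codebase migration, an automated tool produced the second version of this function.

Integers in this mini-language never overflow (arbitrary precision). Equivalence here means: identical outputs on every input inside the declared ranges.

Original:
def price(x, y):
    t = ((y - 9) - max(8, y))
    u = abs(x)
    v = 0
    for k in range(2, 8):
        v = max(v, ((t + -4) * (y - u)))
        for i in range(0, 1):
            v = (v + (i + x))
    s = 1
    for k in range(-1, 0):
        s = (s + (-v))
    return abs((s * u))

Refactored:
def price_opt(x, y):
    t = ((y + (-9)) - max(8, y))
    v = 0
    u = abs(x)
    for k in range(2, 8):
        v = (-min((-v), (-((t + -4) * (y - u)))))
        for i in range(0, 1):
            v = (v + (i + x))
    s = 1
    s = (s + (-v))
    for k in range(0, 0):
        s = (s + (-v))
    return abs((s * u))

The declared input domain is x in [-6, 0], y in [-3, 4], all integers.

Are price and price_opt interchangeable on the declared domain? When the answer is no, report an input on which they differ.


Comparing the listings, the differences include: statement counts differ; and loop structure differs; and arithmetic usage differs; and min/max/abs usage differs.
Tracing x=-4, y=2: price: t becomes -15; next u becomes 4; next v becomes 0; next at k=2:; next v becomes 38; next at i=0:; next v becomes 34; next at k=3:; next v becomes 38; next at i=0:; next v becomes 34; next at k=4:; next v becomes 38; next at i=0:; next v becomes 34; next at k=5:; next v becomes 38; next at i=0:; next v becomes 34; next at k=6:; next v becomes 38; next at i=0:; next v becomes 34; next at k=7:; next v becomes 38; next at i=0:; next v becomes 34; next s becomes 1; next at k=-1:; next s becomes -33; next final value 132 | price_opt: t becomes -15; next v becomes 0; next u becomes 4; next at k=2:; next v becomes 38; next at i=0:; next v becomes 34; next at k=3:; next v becomes 38; next at i=0:; next v becomes 34; next at k=4:; next v becomes 38; next at i=0:; next v becomes 34; next at k=5:; next v becomes 38; next at i=0:; next v becomes 34; next at k=6:; next v becomes 38; next at i=0:; next v becomes 34; next at k=7:; next v becomes 38; next at i=0:; next v becomes 34; next s becomes 1; next s becomes -33; next k never enters its loop body; next final value 132 — matching result 132.
Every one of the 56 inputs gives matching results.
verdict: equivalent


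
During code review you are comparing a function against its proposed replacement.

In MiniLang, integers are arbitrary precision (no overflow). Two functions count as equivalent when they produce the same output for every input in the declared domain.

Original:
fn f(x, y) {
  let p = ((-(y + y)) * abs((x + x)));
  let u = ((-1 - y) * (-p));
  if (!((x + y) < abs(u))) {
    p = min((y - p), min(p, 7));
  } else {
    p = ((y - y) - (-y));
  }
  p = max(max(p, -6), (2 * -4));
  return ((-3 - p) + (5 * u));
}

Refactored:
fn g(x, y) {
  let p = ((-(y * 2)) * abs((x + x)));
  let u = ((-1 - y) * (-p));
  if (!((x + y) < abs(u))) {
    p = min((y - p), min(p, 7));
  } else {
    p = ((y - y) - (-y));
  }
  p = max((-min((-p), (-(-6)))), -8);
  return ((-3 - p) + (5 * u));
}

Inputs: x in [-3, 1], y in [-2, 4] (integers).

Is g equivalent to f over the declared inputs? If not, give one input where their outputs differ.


Equivalent — the differences include constant usage differs, plus arithmetic usage differs, plus min/max/abs usage differs, yet no declared input distinguishes the two.
Tracing x=1, y=4: f: p = -16; u = -80; (!((x + y) < abs(u))) -> false; p = 4; p = 4; return -407 | g: p = -16; u = -80; (!((x + y) < abs(u))) -> false; p = 4; p = 4; return -407 — matching result -407.
Sweeping the whole domain (35 inputs) finds no disagreement.
verdict: equivalent


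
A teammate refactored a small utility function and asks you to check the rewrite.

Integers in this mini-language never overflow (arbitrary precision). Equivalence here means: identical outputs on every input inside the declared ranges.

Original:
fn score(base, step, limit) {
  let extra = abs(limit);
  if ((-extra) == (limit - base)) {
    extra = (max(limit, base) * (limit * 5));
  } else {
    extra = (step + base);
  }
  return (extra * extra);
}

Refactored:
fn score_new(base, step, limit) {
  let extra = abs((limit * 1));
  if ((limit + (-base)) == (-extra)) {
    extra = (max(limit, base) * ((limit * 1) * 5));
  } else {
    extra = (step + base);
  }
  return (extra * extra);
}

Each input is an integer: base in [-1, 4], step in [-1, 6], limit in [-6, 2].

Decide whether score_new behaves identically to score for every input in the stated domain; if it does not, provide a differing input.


Behavior is preserved: although arithmetic usage differs; constant usage differs, the outputs never diverge.
Tracing base=-1, step=-1, limit=-1: score: extra = 1; ((-extra) == (limit - base)) -> false; extra = -2; return 4 | score_new: extra = 1; ((limit + (-base)) == (-extra)) -> false; extra = -2; return 4 — matching result 4.
Across all 432 domain points the two functions coincide.
verdict: equivalent


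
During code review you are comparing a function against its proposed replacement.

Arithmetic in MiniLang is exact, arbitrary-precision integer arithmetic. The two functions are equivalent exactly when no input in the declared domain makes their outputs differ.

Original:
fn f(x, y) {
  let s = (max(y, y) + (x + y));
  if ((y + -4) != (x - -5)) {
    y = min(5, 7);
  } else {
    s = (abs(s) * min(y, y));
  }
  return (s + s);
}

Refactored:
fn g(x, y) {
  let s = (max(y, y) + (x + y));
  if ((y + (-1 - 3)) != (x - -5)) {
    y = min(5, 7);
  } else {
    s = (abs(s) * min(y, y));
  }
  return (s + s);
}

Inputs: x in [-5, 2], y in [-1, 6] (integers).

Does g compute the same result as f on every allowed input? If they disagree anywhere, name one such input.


Changes here: arithmetic usage differs; constant usage differs; the full 64-point sweep finds no disagreement.
verdict: equivalent


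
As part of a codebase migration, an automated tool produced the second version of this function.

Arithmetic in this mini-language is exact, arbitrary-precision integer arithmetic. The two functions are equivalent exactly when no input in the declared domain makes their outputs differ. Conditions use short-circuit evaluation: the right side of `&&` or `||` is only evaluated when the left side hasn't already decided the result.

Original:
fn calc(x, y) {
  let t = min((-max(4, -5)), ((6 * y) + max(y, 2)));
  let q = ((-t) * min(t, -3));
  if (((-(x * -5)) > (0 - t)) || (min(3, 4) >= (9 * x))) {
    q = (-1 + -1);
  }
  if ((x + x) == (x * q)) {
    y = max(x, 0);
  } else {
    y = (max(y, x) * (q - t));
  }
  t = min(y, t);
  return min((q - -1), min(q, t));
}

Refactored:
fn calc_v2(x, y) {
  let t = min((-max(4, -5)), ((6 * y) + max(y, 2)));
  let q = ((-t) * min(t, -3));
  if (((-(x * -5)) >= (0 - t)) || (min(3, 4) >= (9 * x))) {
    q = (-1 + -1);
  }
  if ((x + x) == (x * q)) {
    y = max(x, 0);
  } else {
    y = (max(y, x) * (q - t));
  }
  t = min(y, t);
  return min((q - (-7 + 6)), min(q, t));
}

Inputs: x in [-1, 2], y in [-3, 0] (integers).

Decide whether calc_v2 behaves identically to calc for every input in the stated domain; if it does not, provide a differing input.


The rewrite breaks on x=2, y=-2, where the results are -180 and -10.
calc: t becomes -10; next q becomes -100; next (((-(x * -5)) > (0 - t)) || (min(3, 4) >= (9 * x))) evaluates to false; next ((x + x) == (x * q)) evaluates to false; next y becomes -180; next t becomes -180; next final value -180
calc_v2: t becomes -10; next q becomes -100; next (((-(x * -5)) >= (0 - t)) || (min(3, 4) >= (9 * x))) evaluates to true; next q becomes -2; next ((x + x) == (x * q)) evaluates to false; next y becomes 16; next t becomes -10; next final value -10
verdict: not equivalent; witness: x=2, y=-2


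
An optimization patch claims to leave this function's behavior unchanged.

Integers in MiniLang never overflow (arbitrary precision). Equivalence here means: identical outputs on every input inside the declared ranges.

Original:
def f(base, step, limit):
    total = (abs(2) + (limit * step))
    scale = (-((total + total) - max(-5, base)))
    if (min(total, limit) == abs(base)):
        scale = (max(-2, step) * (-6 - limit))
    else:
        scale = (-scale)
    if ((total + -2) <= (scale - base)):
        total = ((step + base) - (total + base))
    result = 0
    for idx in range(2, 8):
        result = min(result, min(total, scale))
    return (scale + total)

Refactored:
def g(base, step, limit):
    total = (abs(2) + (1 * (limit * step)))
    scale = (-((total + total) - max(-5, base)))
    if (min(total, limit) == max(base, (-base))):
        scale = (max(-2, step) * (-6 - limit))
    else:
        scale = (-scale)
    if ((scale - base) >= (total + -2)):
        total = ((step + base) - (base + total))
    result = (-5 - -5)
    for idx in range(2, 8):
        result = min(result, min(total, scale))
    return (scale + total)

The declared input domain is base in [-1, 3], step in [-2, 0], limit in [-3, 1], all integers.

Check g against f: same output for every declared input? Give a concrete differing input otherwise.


Side by side, the visible changes include: arithmetic usage differs; also min/max/abs usage differs; also constant usage differs; also comparison usage differs.
One worked example (base=1, step=0, limit=-3) — f: total := 2 | scale := -3 | (min(total, limit) == abs(base)): false | scale := 3 | ((total + -2) <= (scale - base)): true | total := -2 | result := 0 | iter idx=2: | result := -2 | iter idx=3: | result := -2 | iter idx=4: | result := -2 | iter idx=5: | result := -2 | iter idx=6: | result := -2 | iter idx=7: | result := -2 | result 1; g: total := 2 | scale := -3 | (min(total, limit) == max(base, (-base))): false | scale := 3 | ((scale - base) >= (total + -2)): true | total := -2 | result := 0 | iter idx=2: | result := -2 | iter idx=3: | result := -2 | iter idx=4: | result := -2 | iter idx=5: | result := -2 | iter idx=6: | result := -2 | iter idx=7: | result := -2 | result 1; agreement on 1.
Across all 75 domain points the two functions coincide.
verdict: equivalent


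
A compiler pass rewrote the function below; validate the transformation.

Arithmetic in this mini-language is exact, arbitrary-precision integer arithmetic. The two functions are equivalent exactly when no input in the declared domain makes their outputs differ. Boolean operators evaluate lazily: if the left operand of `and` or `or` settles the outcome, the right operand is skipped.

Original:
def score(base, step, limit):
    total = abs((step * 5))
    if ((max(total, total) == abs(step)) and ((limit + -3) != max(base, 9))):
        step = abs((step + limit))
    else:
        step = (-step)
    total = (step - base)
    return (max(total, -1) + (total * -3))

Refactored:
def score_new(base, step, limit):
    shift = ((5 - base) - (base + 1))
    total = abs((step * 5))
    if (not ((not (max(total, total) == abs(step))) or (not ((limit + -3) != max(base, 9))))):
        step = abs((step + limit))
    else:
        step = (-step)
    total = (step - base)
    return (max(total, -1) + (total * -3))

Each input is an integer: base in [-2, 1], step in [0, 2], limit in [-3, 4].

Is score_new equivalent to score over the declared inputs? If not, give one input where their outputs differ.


Reading the diff, among the changes: boolean connective usage differs, arithmetic usage differs, statement counts differ, constant usage differs, local variable names differ.
One worked example (base=-2, step=0, limit=3) — score: total = 0; ((max(total, total) == abs(step)) and ((limit + -3) != max(base, 9))) -> true; step = 3; total = 5; return -10; score_new: shift = 8; total = 0; (not ((not (max(total, total) == abs(step))) or (not ((limit + -3) != max(base, 9))))) -> true; step = 3; total = 5; return -10; agreement on -10.
Every one of the 96 inputs gives matching results.
verdict: equivalent


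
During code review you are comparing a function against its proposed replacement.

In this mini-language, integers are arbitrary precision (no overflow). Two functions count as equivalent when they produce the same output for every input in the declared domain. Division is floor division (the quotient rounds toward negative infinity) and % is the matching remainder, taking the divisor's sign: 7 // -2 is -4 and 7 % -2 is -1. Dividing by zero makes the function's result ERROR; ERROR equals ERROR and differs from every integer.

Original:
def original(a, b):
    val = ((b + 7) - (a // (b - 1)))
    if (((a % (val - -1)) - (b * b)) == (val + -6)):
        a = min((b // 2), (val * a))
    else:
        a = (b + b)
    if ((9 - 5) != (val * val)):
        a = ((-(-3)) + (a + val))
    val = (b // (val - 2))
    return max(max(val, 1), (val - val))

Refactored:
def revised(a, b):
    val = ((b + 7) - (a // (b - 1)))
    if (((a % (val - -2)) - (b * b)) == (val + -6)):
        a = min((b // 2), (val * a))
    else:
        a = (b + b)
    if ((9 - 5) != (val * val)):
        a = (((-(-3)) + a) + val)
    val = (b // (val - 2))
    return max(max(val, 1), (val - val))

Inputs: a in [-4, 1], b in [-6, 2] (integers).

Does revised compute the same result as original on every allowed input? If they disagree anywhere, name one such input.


Equivalent. The suspicious edit (`-1` became `-2`) never changes the result for any input inside the declared domain.
Across all 54 domain points the two functions coincide.
Tracing a=-2, b=2: original: val := 11 | (((a % (val - -1)) - (b * b)) == (val + -6)): false | a := 4 | ((9 - 5) != (val * val)): true | a := 18 | val := 0 | result 1 | revised: val := 11 | (((a % (val - -2)) - (b * b)) == (val + -6)): false | a := 4 | ((9 - 5) != (val * val)): true | a := 18 | val := 0 | result 1 — matching result 1.
verdict: equivalent


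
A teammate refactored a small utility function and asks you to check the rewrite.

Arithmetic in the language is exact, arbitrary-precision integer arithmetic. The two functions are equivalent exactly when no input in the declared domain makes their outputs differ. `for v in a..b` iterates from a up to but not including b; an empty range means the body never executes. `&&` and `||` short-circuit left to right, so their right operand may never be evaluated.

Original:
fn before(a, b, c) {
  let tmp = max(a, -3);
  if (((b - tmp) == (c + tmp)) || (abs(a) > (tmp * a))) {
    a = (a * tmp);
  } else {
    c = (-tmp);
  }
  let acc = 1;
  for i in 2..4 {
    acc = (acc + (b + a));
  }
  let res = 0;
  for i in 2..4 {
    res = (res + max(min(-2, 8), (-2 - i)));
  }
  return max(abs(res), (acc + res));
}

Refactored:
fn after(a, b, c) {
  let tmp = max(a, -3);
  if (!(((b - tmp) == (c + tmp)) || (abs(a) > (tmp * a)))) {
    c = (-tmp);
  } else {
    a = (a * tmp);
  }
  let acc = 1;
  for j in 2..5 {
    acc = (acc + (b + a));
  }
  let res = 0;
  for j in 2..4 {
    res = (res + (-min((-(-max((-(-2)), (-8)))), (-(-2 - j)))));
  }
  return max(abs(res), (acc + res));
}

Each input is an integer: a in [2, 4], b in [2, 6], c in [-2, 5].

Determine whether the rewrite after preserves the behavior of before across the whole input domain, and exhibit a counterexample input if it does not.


Evaluate both at a=2, b=2, c=-2.
before: tmp = 2; (((b - tmp) == (c + tmp)) || (abs(a) > (tmp * a))) -> true; a = 4; acc = 1; [i=2]; acc = 7; [i=3]; acc = 13; res = 0; [i=2]; res = -2; [i=3]; res = -4; return 9
after: tmp = 2; (!(((b - tmp) == (c + tmp)) || (abs(a) > (tmp * a)))) -> false; a = 4; acc = 1; [j=2]; acc = 7; [j=3]; acc = 13; [j=4]; acc = 19; res = 0; [j=2]; res = -2; [j=3]; res = -4; return 15
9 != 15, so the rewrite changes behavior.
verdict: not equivalent; witness: a=2, b=2, c=-2


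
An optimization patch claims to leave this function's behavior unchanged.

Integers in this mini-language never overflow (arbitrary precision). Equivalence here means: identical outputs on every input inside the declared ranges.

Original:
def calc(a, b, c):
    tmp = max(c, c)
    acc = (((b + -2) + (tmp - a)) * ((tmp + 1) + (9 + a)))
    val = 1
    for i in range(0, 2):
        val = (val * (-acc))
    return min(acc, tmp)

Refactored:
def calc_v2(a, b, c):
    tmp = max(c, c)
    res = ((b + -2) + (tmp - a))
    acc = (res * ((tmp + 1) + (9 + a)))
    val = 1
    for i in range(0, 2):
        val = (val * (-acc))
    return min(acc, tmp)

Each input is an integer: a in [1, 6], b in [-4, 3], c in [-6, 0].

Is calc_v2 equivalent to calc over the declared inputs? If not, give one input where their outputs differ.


Reading the diff, among the changes: statement counts differ, local variable names differ.
Spot check at a=3, b=-2, c=-3 — calc: tmp = -3; acc = -100; val = 1; [i=0]; val = 100; [i=1]; val = 10000; return -100. calc_v2: tmp = -3; res = -10; acc = -100; val = 1; [i=0]; val = 100; [i=1]; val = 10000; return -100. Both give -100.
An exhaustive pass over the 336 declared inputs shows identical outputs.
verdict: equivalent


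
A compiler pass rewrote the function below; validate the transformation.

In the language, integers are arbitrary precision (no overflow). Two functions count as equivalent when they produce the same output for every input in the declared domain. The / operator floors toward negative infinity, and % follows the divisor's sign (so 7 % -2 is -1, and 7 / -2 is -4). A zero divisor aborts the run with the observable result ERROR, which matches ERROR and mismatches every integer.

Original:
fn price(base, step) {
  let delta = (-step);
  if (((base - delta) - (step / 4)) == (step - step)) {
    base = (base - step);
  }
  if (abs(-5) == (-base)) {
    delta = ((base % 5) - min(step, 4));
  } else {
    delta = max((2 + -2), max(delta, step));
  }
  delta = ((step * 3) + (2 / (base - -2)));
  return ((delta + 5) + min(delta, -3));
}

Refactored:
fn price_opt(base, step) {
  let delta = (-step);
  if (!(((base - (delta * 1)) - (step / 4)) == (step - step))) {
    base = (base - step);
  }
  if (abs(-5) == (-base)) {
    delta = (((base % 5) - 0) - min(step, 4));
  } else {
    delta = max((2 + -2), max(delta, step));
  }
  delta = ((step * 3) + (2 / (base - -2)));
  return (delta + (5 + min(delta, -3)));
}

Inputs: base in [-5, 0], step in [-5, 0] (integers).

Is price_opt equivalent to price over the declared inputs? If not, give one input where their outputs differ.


There is a counterexample at base=-5, step=-5: -27 on one side, -23 on the other.
price: delta=5, then (((base - delta) - (step / 4)) == (step - step)) is false, then (abs(-5) == (-base)) is true, then delta=5, then delta=-16, then returns -27
price_opt: delta=5, then (!(((base - (delta * 1)) - (step / 4)) == (step - step))) is true, then base=0, then (abs(-5) == (-base)) is false, then delta=5, then delta=-14, then returns -23
verdict: not equivalent; witness: base=-5, step=-5


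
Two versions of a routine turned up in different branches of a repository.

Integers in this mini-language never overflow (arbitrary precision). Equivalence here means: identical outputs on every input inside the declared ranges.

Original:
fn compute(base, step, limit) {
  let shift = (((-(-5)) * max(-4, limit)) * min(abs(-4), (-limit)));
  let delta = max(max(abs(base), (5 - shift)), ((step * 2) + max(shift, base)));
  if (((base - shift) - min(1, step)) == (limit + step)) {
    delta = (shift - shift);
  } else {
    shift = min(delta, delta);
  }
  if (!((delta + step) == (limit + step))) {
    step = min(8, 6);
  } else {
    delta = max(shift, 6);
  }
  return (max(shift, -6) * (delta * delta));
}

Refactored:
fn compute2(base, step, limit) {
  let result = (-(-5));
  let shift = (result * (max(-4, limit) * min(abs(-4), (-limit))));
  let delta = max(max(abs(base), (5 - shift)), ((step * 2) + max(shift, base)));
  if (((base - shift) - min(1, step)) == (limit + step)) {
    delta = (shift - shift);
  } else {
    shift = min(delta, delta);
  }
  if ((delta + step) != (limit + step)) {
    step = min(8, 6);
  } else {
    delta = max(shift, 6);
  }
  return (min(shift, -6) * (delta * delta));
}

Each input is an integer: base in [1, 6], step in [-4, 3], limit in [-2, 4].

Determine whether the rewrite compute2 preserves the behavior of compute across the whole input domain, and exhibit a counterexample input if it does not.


There is a counterexample at base=1, step=-4, limit=-2: 15625 on one side, -3750 on the other.
compute: shift = -20; delta = 25; (((base - shift) - min(1, step)) == (limit + step)) -> false; shift = 25; (!((delta + step) == (limit + step))) -> true; step = 6; return 15625
compute2: result = 5; shift = -20; delta = 25; (((base - shift) - min(1, step)) == (limit + step)) -> false; shift = 25; ((delta + step) != (limit + step)) -> true; step = 6; return -3750
verdict: not equivalent; witness: base=1, step=-4, limit=-2


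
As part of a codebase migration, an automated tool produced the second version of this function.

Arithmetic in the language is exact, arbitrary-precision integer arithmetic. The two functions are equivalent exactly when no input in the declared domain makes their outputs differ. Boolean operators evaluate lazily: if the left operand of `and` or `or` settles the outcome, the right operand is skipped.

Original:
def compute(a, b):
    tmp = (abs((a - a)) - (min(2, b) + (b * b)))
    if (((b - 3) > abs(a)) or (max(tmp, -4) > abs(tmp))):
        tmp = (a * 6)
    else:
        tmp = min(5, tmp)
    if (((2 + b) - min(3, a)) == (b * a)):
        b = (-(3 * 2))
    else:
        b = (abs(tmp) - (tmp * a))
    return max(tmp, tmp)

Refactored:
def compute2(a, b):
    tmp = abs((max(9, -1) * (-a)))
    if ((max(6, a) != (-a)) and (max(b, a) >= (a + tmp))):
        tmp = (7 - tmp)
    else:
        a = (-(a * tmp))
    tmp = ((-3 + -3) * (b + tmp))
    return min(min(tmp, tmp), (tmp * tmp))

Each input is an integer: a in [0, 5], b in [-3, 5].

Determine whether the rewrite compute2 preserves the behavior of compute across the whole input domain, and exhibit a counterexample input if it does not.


At a=0, b=-3: compute gives -6, compute2 gives -24.
verdict: not equivalent; witness: a=0, b=-3


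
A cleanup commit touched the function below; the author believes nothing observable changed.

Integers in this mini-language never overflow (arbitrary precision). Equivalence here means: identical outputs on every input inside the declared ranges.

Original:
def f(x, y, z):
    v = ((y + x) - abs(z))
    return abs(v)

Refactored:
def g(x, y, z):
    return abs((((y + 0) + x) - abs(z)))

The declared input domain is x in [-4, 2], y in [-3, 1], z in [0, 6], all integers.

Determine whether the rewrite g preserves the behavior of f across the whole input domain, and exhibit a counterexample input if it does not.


Reading the diff, among the changes: local variable names differ, plus constant usage differs, plus statement counts differ, plus arithmetic usage differs.
Tracing x=1, y=0, z=4: f: v = -3; return 3 | g: return 3 — matching result 3.
Every one of the 245 inputs gives matching results.
verdict: equivalent


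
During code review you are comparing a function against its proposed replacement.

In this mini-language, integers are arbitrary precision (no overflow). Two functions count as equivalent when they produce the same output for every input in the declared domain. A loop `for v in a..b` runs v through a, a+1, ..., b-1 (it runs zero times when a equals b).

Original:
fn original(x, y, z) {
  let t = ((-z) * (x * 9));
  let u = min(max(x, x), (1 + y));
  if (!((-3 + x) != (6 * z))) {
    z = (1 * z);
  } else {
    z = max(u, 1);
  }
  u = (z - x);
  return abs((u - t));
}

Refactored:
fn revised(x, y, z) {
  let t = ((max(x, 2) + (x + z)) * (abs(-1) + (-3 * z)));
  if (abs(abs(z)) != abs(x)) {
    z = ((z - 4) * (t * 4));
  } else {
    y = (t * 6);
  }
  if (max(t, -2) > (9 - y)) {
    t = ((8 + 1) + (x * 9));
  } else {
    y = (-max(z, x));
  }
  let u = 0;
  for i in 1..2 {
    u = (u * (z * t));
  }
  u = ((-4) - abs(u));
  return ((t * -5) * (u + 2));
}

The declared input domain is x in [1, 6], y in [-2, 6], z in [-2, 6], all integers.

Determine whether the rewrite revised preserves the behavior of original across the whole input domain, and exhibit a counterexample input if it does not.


Input x=1, y=-2, z=-2: 18 from original versus 70 from revised.
verdict: not equivalent; witness: x=1, y=-2, z=-2


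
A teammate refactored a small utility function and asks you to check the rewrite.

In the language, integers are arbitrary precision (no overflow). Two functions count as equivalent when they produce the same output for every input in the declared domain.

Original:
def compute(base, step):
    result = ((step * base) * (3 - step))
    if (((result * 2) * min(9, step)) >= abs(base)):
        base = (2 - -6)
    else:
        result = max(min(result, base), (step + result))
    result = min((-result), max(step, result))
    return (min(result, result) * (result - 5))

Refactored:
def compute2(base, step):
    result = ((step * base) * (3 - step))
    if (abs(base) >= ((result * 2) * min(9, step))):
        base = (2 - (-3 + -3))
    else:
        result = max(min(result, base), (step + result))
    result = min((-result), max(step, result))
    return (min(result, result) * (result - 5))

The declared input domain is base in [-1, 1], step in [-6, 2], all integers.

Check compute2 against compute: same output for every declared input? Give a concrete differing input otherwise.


base=-1, step=-6 yields 2544 from compute but 3186 from compute2.
verdict: not equivalent; witness: base=-1, step=-6
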